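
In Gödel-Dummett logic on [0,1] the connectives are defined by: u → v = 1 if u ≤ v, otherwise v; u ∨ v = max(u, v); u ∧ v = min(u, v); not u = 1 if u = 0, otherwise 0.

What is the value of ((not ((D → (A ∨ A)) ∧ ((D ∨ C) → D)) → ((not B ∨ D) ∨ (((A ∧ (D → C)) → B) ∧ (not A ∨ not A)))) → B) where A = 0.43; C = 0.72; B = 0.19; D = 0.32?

0.19

(A ∨ A) = max(0.43, 0.43) = 0.43
(D → (A ∨ A)): 0.32 ≤ 0.43, so result = 1
(D ∨ C) = max(0.32, 0.72) = 0.72
((D ∨ C) → D): 0.72 > 0.32, so result = 0.32
((D → (A ∨ A)) ∧ ((D ∨ C) → D)) = min(1, 0.32) = 0.32
not ((D → (A ∨ A)) ∧ ((D ∨ C) → D)): Gödel ¬ of 0.32 = 0 (operand ≠ 0)
not B: Gödel ¬ of 0.19 = 0 (operand ≠ 0)
(not B ∨ D) = max(0, 0.32) = 0.32
(D → C): 0.32 ≤ 0.72, so result = 1
(A ∧ (D → C)) = min(0.43, 1) = 0.43
((A ∧ (D → C)) → B): 0.43 > 0.19, so result = 0.19
not A: Gödel ¬ of 0.43 = 0 (operand ≠ 0)
not A: Gödel ¬ of 0.43 = 0 (operand ≠ 0)
(not A ∨ not A) = max(0, 0) = 0
(((A ∧ (D → C)) → B) ∧ (not A ∨ not A)) = min(0.19, 0) = 0
((not B ∨ D) ∨ (((A ∧ (D → C)) → B) ∧ (not A ∨ not A))) = max(0.32, 0) = 0.32
(not ((D → (A ∨ A)) ∧ ((D ∨ C) → D)) → ((not B ∨ D) ∨ (((A ∧ (D → C)) → B) ∧ (not A ∨ not A)))): 0 ≤ 0.32, so result = 1
((not ((D → (A ∨ A)) ∧ ((D ∨ C) → D)) → ((not B ∨ D) ∨ (((A ∧ (D → C)) → B) ∧ (not A ∨ not A)))) → B): 1 > 0.19, so result = 0.19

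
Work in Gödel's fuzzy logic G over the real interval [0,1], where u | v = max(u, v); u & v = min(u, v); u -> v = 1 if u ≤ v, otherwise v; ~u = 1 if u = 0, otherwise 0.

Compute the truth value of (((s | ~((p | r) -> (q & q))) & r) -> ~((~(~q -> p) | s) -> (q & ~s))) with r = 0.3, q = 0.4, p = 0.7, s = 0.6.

(p | r) = max(0.7, 0.3) = 0.7
(q & q) = min(0.4, 0.4) = 0.4
((p | r) -> (q & q)): 0.7 > 0.4, so result = 0.4
~((p | r) -> (q & q)): Gödel ¬ of 0.4 = 0 (operand ≠ 0)
(s | ~((p | r) -> (q & q))) = max(0.6, 0) = 0.6
((s | ~((p | r) -> (q & q))) & r) = min(0.6, 0.3) = 0.3
~q: Gödel ¬ of 0.4 = 0 (operand ≠ 0)
(~q -> p): 0 ≤ 0.7, so result = 1
~(~q -> p): Gödel ¬ of 1 = 0 (operand ≠ 0)
(~(~q -> p) | s) = max(0, 0.6) = 0.6
~s: Gödel ¬ of 0.6 = 0 (operand ≠ 0)
(q & ~s) = min(0.4, 0) = 0
((~(~q -> p) | s) -> (q & ~s)): 0.6 > 0, so result = 0
~((~(~q -> p) | s) -> (q & ~s)): Gödel ¬ of 0 = 1 (operand is 0)
(((s | ~((p | r) -> (q & q))) & r) -> ~((~(~q -> p) | s) -> (q & ~s))): 0.3 ≤ 1, so result = 1

1.00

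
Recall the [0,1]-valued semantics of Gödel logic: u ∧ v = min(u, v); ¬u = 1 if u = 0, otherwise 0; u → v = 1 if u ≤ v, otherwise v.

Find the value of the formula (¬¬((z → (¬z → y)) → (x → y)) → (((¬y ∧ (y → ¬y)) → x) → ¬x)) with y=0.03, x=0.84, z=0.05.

¬z: Gödel ¬ of 0.05 = 0 (operand ≠ 0)
(¬z → y): 0 ≤ 0.03, so result = 1
(z → (¬z → y)): 0.05 ≤ 1, so result = 1
(x → y): 0.84 > 0.03, so result = 0.03
((z → (¬z → y)) → (x → y)): 1 > 0.03, so result = 0.03
¬((z → (¬z → y)) → (x → y)): Gödel ¬ of 0.03 = 0 (operand ≠ 0)
¬¬((z → (¬z → y)) → (x → y)): Gödel ¬ of 0 = 1 (operand is 0)
¬y: Gödel ¬ of 0.03 = 0 (operand ≠ 0)
¬y: Gödel ¬ of 0.03 = 0 (operand ≠ 0)
(y → ¬y): 0.03 > 0, so result = 0
(¬y ∧ (y → ¬y)) = min(0, 0) = 0
((¬y ∧ (y → ¬y)) → x): 0 ≤ 0.84, so result = 1
¬x: Gödel ¬ of 0.84 = 0 (operand ≠ 0)
(((¬y ∧ (y → ¬y)) → x) → ¬x): 1 > 0, so result = 0
(¬¬((z → (¬z → y)) → (x → y)) → (((¬y ∧ (y → ¬y)) → x) → ¬x)): 1 > 0, so result = 0

0.00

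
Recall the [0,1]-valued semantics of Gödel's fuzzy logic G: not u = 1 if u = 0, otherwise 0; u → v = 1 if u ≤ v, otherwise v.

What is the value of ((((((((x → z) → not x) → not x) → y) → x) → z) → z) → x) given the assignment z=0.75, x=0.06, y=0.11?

0.06

(x → z): 0.06 ≤ 0.75, so result = 1
not x: Gödel ¬ of 0.06 = 0 (operand ≠ 0)
((x → z) → not x): 1 > 0, so result = 0
not x: Gödel ¬ of 0.06 = 0 (operand ≠ 0)
(((x → z) → not x) → not x): 0 ≤ 0, so result = 1
((((x → z) → not x) → not x) → y): 1 > 0.11, so result = 0.11
(((((x → z) → not x) → not x) → y) → x): 0.11 > 0.06, so result = 0.06
((((((x → z) → not x) → not x) → y) → x) → z): 0.06 ≤ 0.75, so result = 1
(((((((x → z) → not x) → not x) → y) → x) → z) → z): 1 > 0.75, so result = 0.75
((((((((x → z) → not x) → not x) → y) → x) → z) → z) → x): 0.75 > 0.06, so result = 0.06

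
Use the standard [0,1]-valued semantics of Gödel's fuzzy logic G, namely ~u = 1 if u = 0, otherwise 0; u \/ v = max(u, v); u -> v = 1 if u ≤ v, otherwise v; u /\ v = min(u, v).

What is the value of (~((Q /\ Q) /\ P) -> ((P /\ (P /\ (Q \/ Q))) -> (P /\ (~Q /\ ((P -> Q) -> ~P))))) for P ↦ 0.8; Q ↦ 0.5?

(Q /\ Q) = min(0.5, 0.5) = 0.5
((Q /\ Q) /\ P) = min(0.5, 0.8) = 0.5
~((Q /\ Q) /\ P): Gödel ¬ of 0.5 = 0 (operand ≠ 0)
(Q \/ Q) = max(0.5, 0.5) = 0.5
(P /\ (Q \/ Q)) = min(0.8, 0.5) = 0.5
(P /\ (P /\ (Q \/ Q))) = min(0.8, 0.5) = 0.5
~Q: Gödel ¬ of 0.5 = 0 (operand ≠ 0)
(P -> Q): 0.8 > 0.5, so result = 0.5
~P: Gödel ¬ of 0.8 = 0 (operand ≠ 0)
((P -> Q) -> ~P): 0.5 > 0, so result = 0
(~Q /\ ((P -> Q) -> ~P)) = min(0, 0) = 0
(P /\ (~Q /\ ((P -> Q) -> ~P))) = min(0.8, 0) = 0
((P /\ (P /\ (Q \/ Q))) -> (P /\ (~Q /\ ((P -> Q) -> ~P)))): 0.5 > 0, so result = 0
(~((Q /\ Q) /\ P) -> ((P /\ (P /\ (Q \/ Q))) -> (P /\ (~Q /\ ((P -> Q) -> ~P))))): 0 ≤ 0, so result = 1

1.00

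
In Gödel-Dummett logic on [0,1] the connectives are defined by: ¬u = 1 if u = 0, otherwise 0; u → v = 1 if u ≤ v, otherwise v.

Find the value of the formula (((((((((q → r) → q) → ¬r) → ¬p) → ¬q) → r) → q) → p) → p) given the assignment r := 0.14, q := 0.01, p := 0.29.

0.29

(q → r): 0.01 ≤ 0.14, so result = 1
((q → r) → q): 1 > 0.01, so result = 0.01
¬r: Gödel ¬ of 0.14 = 0 (operand ≠ 0)
(((q → r) → q) → ¬r): 0.01 > 0, so result = 0
¬p: Gödel ¬ of 0.29 = 0 (operand ≠ 0)
((((q → r) → q) → ¬r) → ¬p): 0 ≤ 0, so result = 1
¬q: Gödel ¬ of 0.01 = 0 (operand ≠ 0)
(((((q → r) → q) → ¬r) → ¬p) → ¬q): 1 > 0, so result = 0
((((((q → r) → q) → ¬r) → ¬p) → ¬q) → r): 0 ≤ 0.14, so result = 1
(((((((q → r) → q) → ¬r) → ¬p) → ¬q) → r) → q): 1 > 0.01, so result = 0.01
((((((((q → r) → q) → ¬r) → ¬p) → ¬q) → r) → q) → p): 0.01 ≤ 0.29, so result = 1
(((((((((q → r) → q) → ¬r) → ¬p) → ¬q) → r) → q) → p) → p): 1 > 0.29, so result = 0.29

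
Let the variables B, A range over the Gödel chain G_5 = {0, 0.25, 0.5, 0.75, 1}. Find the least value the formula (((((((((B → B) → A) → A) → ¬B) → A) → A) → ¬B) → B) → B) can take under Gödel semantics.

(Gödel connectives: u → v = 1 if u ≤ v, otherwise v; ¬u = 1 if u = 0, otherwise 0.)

The minimum is attained at B = 0.25, A = 0.25:
  (B → B): 0.25 ≤ 0.25, so result = 1
  ((B → B) → A): 1 > 0.25, so result = 0.25
  (((B → B) → A) → A): 0.25 ≤ 0.25, so result = 1
  ¬B: Gödel ¬ of 0.25 = 0 (operand ≠ 0)
  ((((B → B) → A) → A) → ¬B): 1 > 0, so result = 0
  (((((B → B) → A) → A) → ¬B) → A): 0 ≤ 0.25, so result = 1
  ((((((B → B) → A) → A) → ¬B) → A) → A): 1 > 0.25, so result = 0.25
  ¬B: Gödel ¬ of 0.25 = 0 (operand ≠ 0)
  (((((((B → B) → A) → A) → ¬B) → A) → A) → ¬B): 0.25 > 0, so result = 0
  ((((((((B → B) → A) → A) → ¬B) → A) → A) → ¬B) → B): 0 ≤ 0.25, so result = 1
  (((((((((B → B) → A) → A) → ¬B) → A) → A) → ¬B) → B) → B): 1 > 0.25, so result = 0.25
Checking all 25 assignments confirms none give a value below 0.25.

0.25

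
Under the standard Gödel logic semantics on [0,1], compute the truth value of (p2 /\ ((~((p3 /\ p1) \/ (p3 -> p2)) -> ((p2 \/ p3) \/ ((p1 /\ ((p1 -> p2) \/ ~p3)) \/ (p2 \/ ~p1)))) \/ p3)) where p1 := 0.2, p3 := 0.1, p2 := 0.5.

(p3 /\ p1) = min(0.1, 0.2) = 0.1
(p3 -> p2): 0.1 ≤ 0.5, so result = 1
((p3 /\ p1) \/ (p3 -> p2)) = max(0.1, 1) = 1
~((p3 /\ p1) \/ (p3 -> p2)): Gödel ¬ of 1 = 0 (operand ≠ 0)
(p2 \/ p3) = max(0.5, 0.1) = 0.5
(p1 -> p2): 0.2 ≤ 0.5, so result = 1
~p3: Gödel ¬ of 0.1 = 0 (operand ≠ 0)
((p1 -> p2) \/ ~p3) = max(1, 0) = 1
(p1 /\ ((p1 -> p2) \/ ~p3)) = min(0.2, 1) = 0.2
~p1: Gödel ¬ of 0.2 = 0 (operand ≠ 0)
(p2 \/ ~p1) = max(0.5, 0) = 0.5
((p1 /\ ((p1 -> p2) \/ ~p3)) \/ (p2 \/ ~p1)) = max(0.2, 0.5) = 0.5
((p2 \/ p3) \/ ((p1 /\ ((p1 -> p2) \/ ~p3)) \/ (p2 \/ ~p1))) = max(0.5, 0.5) = 0.5
(~((p3 /\ p1) \/ (p3 -> p2)) -> ((p2 \/ p3) \/ ((p1 /\ ((p1 -> p2) \/ ~p3)) \/ (p2 \/ ~p1)))): 0 ≤ 0.5, so result = 1
((~((p3 /\ p1) \/ (p3 -> p2)) -> ((p2 \/ p3) \/ ((p1 /\ ((p1 -> p2) \/ ~p3)) \/ (p2 \/ ~p1)))) \/ p3) = max(1, 0.1) = 1
(p2 /\ ((~((p3 /\ p1) \/ (p3 -> p2)) -> ((p2 \/ p3) \/ ((p1 /\ ((p1 -> p2) \/ ~p3)) \/ (p2 \/ ~p1)))) \/ p3)) = min(0.5, 1) = 0.5

0.50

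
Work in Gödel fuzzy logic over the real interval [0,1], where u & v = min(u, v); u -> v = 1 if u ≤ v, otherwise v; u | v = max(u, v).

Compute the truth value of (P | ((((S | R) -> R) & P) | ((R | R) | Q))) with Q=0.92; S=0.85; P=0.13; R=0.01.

(S | R) = max(0.85, 0.01) = 0.85
((S | R) -> R): 0.85 > 0.01, so result = 0.01
(((S | R) -> R) & P) = min(0.01, 0.13) = 0.01
(R | R) = max(0.01, 0.01) = 0.01
((R | R) | Q) = max(0.01, 0.92) = 0.92
((((S | R) -> R) & P) | ((R | R) | Q)) = max(0.01, 0.92) = 0.92
(P | ((((S | R) -> R) & P) | ((R | R) | Q))) = max(0.13, 0.92) = 0.92

0.92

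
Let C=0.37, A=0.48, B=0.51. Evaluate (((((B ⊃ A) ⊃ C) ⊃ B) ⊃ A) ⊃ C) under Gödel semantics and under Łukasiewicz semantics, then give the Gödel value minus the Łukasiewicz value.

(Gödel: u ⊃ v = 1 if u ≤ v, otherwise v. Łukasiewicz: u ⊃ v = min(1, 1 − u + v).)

Gödel evaluation:
  (B ⊃ A): 0.51 > 0.48, so result = 0.48
  ((B ⊃ A) ⊃ C): 0.48 > 0.37, so result = 0.37
  (((B ⊃ A) ⊃ C) ⊃ B): 0.37 ≤ 0.51, so result = 1
  ((((B ⊃ A) ⊃ C) ⊃ B) ⊃ A): 1 > 0.48, so result = 0.48
  (((((B ⊃ A) ⊃ C) ⊃ B) ⊃ A) ⊃ C): 0.48 > 0.37, so result = 0.37
  Gödel value = 0.37
Łukasiewicz evaluation:
  (B ⊃ A): min(1, 1 − 0.51 + 0.48) = 0.97
  ((B ⊃ A) ⊃ C): min(1, 1 − 0.97 + 0.37) = 0.4
  (((B ⊃ A) ⊃ C) ⊃ B): min(1, 1 − 0.4 + 0.51) = 1
  ((((B ⊃ A) ⊃ C) ⊃ B) ⊃ A): min(1, 1 − 1 + 0.48) = 0.48
  (((((B ⊃ A) ⊃ C) ⊃ B) ⊃ A) ⊃ C): min(1, 1 − 0.48 + 0.37) = 0.89
  Łukasiewicz value = 0.89
Difference: 0.37 − 0.89 = -0.52

-0.52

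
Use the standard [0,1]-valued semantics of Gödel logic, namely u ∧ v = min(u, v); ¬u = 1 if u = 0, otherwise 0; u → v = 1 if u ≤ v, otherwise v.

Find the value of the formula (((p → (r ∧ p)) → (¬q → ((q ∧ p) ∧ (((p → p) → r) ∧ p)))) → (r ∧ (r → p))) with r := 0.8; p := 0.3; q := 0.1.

(r ∧ p) = min(0.8, 0.3) = 0.3
(p → (r ∧ p)): 0.3 ≤ 0.3, so result = 1
¬q: Gödel ¬ of 0.1 = 0 (operand ≠ 0)
(q ∧ p) = min(0.1, 0.3) = 0.1
(p → p): 0.3 ≤ 0.3, so result = 1
((p → p) → r): 1 > 0.8, so result = 0.8
(((p → p) → r) ∧ p) = min(0.8, 0.3) = 0.3
((q ∧ p) ∧ (((p → p) → r) ∧ p)) = min(0.1, 0.3) = 0.1
(¬q → ((q ∧ p) ∧ (((p → p) → r) ∧ p))): 0 ≤ 0.1, so result = 1
((p → (r ∧ p)) → (¬q → ((q ∧ p) ∧ (((p → p) → r) ∧ p)))): 1 ≤ 1, so result = 1
(r → p): 0.8 > 0.3, so result = 0.3
(r ∧ (r → p)) = min(0.8, 0.3) = 0.3
(((p → (r ∧ p)) → (¬q → ((q ∧ p) ∧ (((p → p) → r) ∧ p)))) → (r ∧ (r → p))): 1 > 0.3, so result = 0.3

0.30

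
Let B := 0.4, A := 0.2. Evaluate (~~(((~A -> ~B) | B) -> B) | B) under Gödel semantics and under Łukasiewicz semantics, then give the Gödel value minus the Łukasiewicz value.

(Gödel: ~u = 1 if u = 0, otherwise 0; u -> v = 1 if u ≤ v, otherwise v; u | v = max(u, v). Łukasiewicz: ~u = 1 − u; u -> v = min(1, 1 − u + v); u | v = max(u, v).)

Gödel evaluation:
  ~A: Gödel ¬ of 0.2 = 0 (operand ≠ 0)
  ~B: Gödel ¬ of 0.4 = 0 (operand ≠ 0)
  (~A -> ~B): 0 ≤ 0, so result = 1
  ((~A -> ~B) | B) = max(1, 0.4) = 1
  (((~A -> ~B) | B) -> B): 1 > 0.4, so result = 0.4
  ~(((~A -> ~B) | B) -> B): Gödel ¬ of 0.4 = 0 (operand ≠ 0)
  ~~(((~A -> ~B) | B) -> B): Gödel ¬ of 0 = 1 (operand is 0)
  (~~(((~A -> ~B) | B) -> B) | B) = max(1, 0.4) = 1
  Gödel value = 1
Łukasiewicz evaluation:
  ~A: Łukasiewicz ¬ gives 1 − 0.2 = 0.8
  ~B: Łukasiewicz ¬ gives 1 − 0.4 = 0.6
  (~A -> ~B): min(1, 1 − 0.8 + 0.6) = 0.8
  ((~A -> ~B) | B) = max(0.8, 0.4) = 0.8
  (((~A -> ~B) | B) -> B): min(1, 1 − 0.8 + 0.4) = 0.6
  ~(((~A -> ~B) | B) -> B): Łukasiewicz ¬ gives 1 − 0.6 = 0.4
  ~~(((~A -> ~B) | B) -> B): Łukasiewicz ¬ gives 1 − 0.4 = 0.6
  (~~(((~A -> ~B) | B) -> B) | B) = max(0.6, 0.4) = 0.6
  Łukasiewicz value = 0.6
Difference: 1 − 0.6 = 0.40

0.40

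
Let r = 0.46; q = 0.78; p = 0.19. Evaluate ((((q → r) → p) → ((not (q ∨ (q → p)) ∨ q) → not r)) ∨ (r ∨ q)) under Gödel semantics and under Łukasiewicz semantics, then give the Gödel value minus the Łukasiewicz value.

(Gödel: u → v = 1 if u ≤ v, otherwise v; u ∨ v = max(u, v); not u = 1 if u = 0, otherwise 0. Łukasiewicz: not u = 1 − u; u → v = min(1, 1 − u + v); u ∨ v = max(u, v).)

Gödel evaluation:
  (q → r): 0.78 > 0.46, so result = 0.46
  ((q → r) → p): 0.46 > 0.19, so result = 0.19
  (q → p): 0.78 > 0.19, so result = 0.19
  (q ∨ (q → p)) = max(0.78, 0.19) = 0.78
  not (q ∨ (q → p)): Gödel ¬ of 0.78 = 0 (operand ≠ 0)
  (not (q ∨ (q → p)) ∨ q) = max(0, 0.78) = 0.78
  not r: Gödel ¬ of 0.46 = 0 (operand ≠ 0)
  ((not (q ∨ (q → p)) ∨ q) → not r): 0.78 > 0, so result = 0
  (((q → r) → p) → ((not (q ∨ (q → p)) ∨ q) → not r)): 0.19 > 0, so result = 0
  (r ∨ q) = max(0.46, 0.78) = 0.78
  ((((q → r) → p) → ((not (q ∨ (q → p)) ∨ q) → not r)) ∨ (r ∨ q)) = max(0, 0.78) = 0.78
  Gödel value = 0.78
Łukasiewicz evaluation:
  (q → r): min(1, 1 − 0.78 + 0.46) = 0.68
  ((q → r) → p): min(1, 1 − 0.68 + 0.19) = 0.51
  (q → p): min(1, 1 − 0.78 + 0.19) = 0.41
  (q ∨ (q → p)) = max(0.78, 0.41) = 0.78
  not (q ∨ (q → p)): Łukasiewicz ¬ gives 1 − 0.78 = 0.22
  (not (q ∨ (q → p)) ∨ q) = max(0.22, 0.78) = 0.78
  not r: Łukasiewicz ¬ gives 1 − 0.46 = 0.54
  ((not (q ∨ (q → p)) ∨ q) → not r): min(1, 1 − 0.78 + 0.54) = 0.76
  (((q → r) → p) → ((not (q ∨ (q → p)) ∨ q) → not r)): min(1, 1 − 0.51 + 0.76) = 1
  (r ∨ q) = max(0.46, 0.78) = 0.78
  ((((q → r) → p) → ((not (q ∨ (q → p)) ∨ q) → not r)) ∨ (r ∨ q)) = max(1, 0.78) = 1
  Łukasiewicz value = 1
Difference: 0.78 − 1 = -0.22

-0.22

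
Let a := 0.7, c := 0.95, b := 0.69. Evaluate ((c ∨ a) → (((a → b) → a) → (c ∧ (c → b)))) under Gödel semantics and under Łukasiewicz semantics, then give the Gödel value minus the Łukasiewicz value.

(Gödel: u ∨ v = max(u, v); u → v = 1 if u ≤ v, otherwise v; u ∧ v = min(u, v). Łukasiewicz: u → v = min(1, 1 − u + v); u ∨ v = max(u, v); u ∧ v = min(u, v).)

-0.31

Gödel evaluation:
  (c ∨ a) = max(0.95, 0.7) = 0.95
  (a → b): 0.7 > 0.69, so result = 0.69
  ((a → b) → a): 0.69 ≤ 0.7, so result = 1
  (c → b): 0.95 > 0.69, so result = 0.69
  (c ∧ (c → b)) = min(0.95, 0.69) = 0.69
  (((a → b) → a) → (c ∧ (c → b))): 1 > 0.69, so result = 0.69
  ((c ∨ a) → (((a → b) → a) → (c ∧ (c → b)))): 0.95 > 0.69, so result = 0.69
  Gödel value = 0.69
Łukasiewicz evaluation:
  (c ∨ a) = max(0.95, 0.7) = 0.95
  (a → b): min(1, 1 − 0.7 + 0.69) = 0.99
  ((a → b) → a): min(1, 1 − 0.99 + 0.7) = 0.71
  (c → b): min(1, 1 − 0.95 + 0.69) = 0.74
  (c ∧ (c → b)) = min(0.95, 0.74) = 0.74
  (((a → b) → a) → (c ∧ (c → b))): min(1, 1 − 0.71 + 0.74) = 1
  ((c ∨ a) → (((a → b) → a) → (c ∧ (c → b)))): min(1, 1 − 0.95 + 1) = 1
  Łukasiewicz value = 1
Difference: 0.69 − 1 = -0.31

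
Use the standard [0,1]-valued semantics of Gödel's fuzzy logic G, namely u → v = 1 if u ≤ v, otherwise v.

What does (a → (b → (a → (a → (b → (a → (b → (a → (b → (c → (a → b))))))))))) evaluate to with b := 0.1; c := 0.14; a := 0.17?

(a → b): 0.17 > 0.1, so result = 0.1
(c → (a → b)): 0.14 > 0.1, so result = 0.1
(b → (c → (a → b))): 0.1 ≤ 0.1, so result = 1
(a → (b → (c → (a → b)))): 0.17 ≤ 1, so result = 1
(b → (a → (b → (c → (a → b))))): 0.1 ≤ 1, so result = 1
(a → (b → (a → (b → (c → (a → b)))))): 0.17 ≤ 1, so result = 1
(b → (a → (b → (a → (b → (c → (a → b))))))): 0.1 ≤ 1, so result = 1
(a → (b → (a → (b → (a → (b → (c → (a → b)))))))): 0.17 ≤ 1, so result = 1
(a → (a → (b → (a → (b → (a → (b → (c → (a → b))))))))): 0.17 ≤ 1, so result = 1
(b → (a → (a → (b → (a → (b → (a → (b → (c → (a → b)))))))))): 0.1 ≤ 1, so result = 1
(a → (b → (a → (a → (b → (a → (b → (a → (b → (c → (a → b))))))))))): 0.17 ≤ 1, so result = 1

1.00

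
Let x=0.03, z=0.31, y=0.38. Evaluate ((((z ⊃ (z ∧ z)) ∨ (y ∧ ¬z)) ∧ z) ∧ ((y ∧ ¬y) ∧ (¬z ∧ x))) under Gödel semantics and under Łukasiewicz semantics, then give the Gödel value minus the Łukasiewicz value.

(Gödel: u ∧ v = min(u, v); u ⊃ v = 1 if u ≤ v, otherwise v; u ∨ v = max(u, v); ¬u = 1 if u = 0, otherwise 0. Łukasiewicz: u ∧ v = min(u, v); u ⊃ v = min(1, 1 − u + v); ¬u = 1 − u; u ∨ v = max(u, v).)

-0.03

Gödel evaluation:
  (z ∧ z) = min(0.31, 0.31) = 0.31
  (z ⊃ (z ∧ z)): 0.31 ≤ 0.31, so result = 1
  ¬z: Gödel ¬ of 0.31 = 0 (operand ≠ 0)
  (y ∧ ¬z) = min(0.38, 0) = 0
  ((z ⊃ (z ∧ z)) ∨ (y ∧ ¬z)) = max(1, 0) = 1
  (((z ⊃ (z ∧ z)) ∨ (y ∧ ¬z)) ∧ z) = min(1, 0.31) = 0.31
  ¬y: Gödel ¬ of 0.38 = 0 (operand ≠ 0)
  (y ∧ ¬y) = min(0.38, 0) = 0
  ¬z: Gödel ¬ of 0.31 = 0 (operand ≠ 0)
  (¬z ∧ x) = min(0, 0.03) = 0
  ((y ∧ ¬y) ∧ (¬z ∧ x)) = min(0, 0) = 0
  ((((z ⊃ (z ∧ z)) ∨ (y ∧ ¬z)) ∧ z) ∧ ((y ∧ ¬y) ∧ (¬z ∧ x))) = min(0.31, 0) = 0
  Gödel value = 0
Łukasiewicz evaluation:
  (z ∧ z) = min(0.31, 0.31) = 0.31
  (z ⊃ (z ∧ z)): min(1, 1 − 0.31 + 0.31) = 1
  ¬z: Łukasiewicz ¬ gives 1 − 0.31 = 0.69
  (y ∧ ¬z) = min(0.38, 0.69) = 0.38
  ((z ⊃ (z ∧ z)) ∨ (y ∧ ¬z)) = max(1, 0.38) = 1
  (((z ⊃ (z ∧ z)) ∨ (y ∧ ¬z)) ∧ z) = min(1, 0.31) = 0.31
  ¬y: Łukasiewicz ¬ gives 1 − 0.38 = 0.62
  (y ∧ ¬y) = min(0.38, 0.62) = 0.38
  ¬z: Łukasiewicz ¬ gives 1 − 0.31 = 0.69
  (¬z ∧ x) = min(0.69, 0.03) = 0.03
  ((y ∧ ¬y) ∧ (¬z ∧ x)) = min(0.38, 0.03) = 0.03
  ((((z ⊃ (z ∧ z)) ∨ (y ∧ ¬z)) ∧ z) ∧ ((y ∧ ¬y) ∧ (¬z ∧ x))) = min(0.31, 0.03) = 0.03
  Łukasiewicz value = 0.03
Difference: 0 − 0.03 = -0.03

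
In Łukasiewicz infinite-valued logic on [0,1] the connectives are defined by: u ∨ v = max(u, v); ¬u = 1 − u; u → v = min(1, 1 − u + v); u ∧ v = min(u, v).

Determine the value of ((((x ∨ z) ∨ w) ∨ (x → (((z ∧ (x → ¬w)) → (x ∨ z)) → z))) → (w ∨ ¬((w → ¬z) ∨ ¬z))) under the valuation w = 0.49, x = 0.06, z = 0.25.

0.49

(x ∨ z) = max(0.06, 0.25) = 0.25
((x ∨ z) ∨ w) = max(0.25, 0.49) = 0.49
¬w: Łukasiewicz ¬ gives 1 − 0.49 = 0.51
(x → ¬w): min(1, 1 − 0.06 + 0.51) = 1
(z ∧ (x → ¬w)) = min(0.25, 1) = 0.25
(x ∨ z) = max(0.06, 0.25) = 0.25
((z ∧ (x → ¬w)) → (x ∨ z)): min(1, 1 − 0.25 + 0.25) = 1
(((z ∧ (x → ¬w)) → (x ∨ z)) → z): min(1, 1 − 1 + 0.25) = 0.25
(x → (((z ∧ (x → ¬w)) → (x ∨ z)) → z)): min(1, 1 − 0.06 + 0.25) = 1
(((x ∨ z) ∨ w) ∨ (x → (((z ∧ (x → ¬w)) → (x ∨ z)) → z))) = max(0.49, 1) = 1
¬z: Łukasiewicz ¬ gives 1 − 0.25 = 0.75
(w → ¬z): min(1, 1 − 0.49 + 0.75) = 1
¬z: Łukasiewicz ¬ gives 1 − 0.25 = 0.75
((w → ¬z) ∨ ¬z) = max(1, 0.75) = 1
¬((w → ¬z) ∨ ¬z): Łukasiewicz ¬ gives 1 − 1 = 0
(w ∨ ¬((w → ¬z) ∨ ¬z)) = max(0.49, 0) = 0.49
((((x ∨ z) ∨ w) ∨ (x → (((z ∧ (x → ¬w)) → (x ∨ z)) → z))) → (w ∨ ¬((w → ¬z) ∨ ¬z))): min(1, 1 − 1 + 0.49) = 0.49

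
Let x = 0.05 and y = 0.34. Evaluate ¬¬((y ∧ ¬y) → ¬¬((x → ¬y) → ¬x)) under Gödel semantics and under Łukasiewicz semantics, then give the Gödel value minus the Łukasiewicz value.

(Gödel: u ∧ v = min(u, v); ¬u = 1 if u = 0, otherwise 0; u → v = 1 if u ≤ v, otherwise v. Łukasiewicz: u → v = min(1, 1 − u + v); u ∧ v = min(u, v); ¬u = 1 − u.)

0.00

Gödel evaluation:
  ¬y: Gödel ¬ of 0.34 = 0 (operand ≠ 0)
  (y ∧ ¬y) = min(0.34, 0) = 0
  ¬y: Gödel ¬ of 0.34 = 0 (operand ≠ 0)
  (x → ¬y): 0.05 > 0, so result = 0
  ¬x: Gödel ¬ of 0.05 = 0 (operand ≠ 0)
  ((x → ¬y) → ¬x): 0 ≤ 0, so result = 1
  ¬((x → ¬y) → ¬x): Gödel ¬ of 1 = 0 (operand ≠ 0)
  ¬¬((x → ¬y) → ¬x): Gödel ¬ of 0 = 1 (operand is 0)
  ((y ∧ ¬y) → ¬¬((x → ¬y) → ¬x)): 0 ≤ 1, so result = 1
  ¬((y ∧ ¬y) → ¬¬((x → ¬y) → ¬x)): Gödel ¬ of 1 = 0 (operand ≠ 0)
  ¬¬((y ∧ ¬y) → ¬¬((x → ¬y) → ¬x)): Gödel ¬ of 0 = 1 (operand is 0)
  Gödel value = 1
Łukasiewicz evaluation:
  ¬y: Łukasiewicz ¬ gives 1 − 0.34 = 0.66
  (y ∧ ¬y) = min(0.34, 0.66) = 0.34
  ¬y: Łukasiewicz ¬ gives 1 − 0.34 = 0.66
  (x → ¬y): min(1, 1 − 0.05 + 0.66) = 1
  ¬x: Łukasiewicz ¬ gives 1 − 0.05 = 0.95
  ((x → ¬y) → ¬x): min(1, 1 − 1 + 0.95) = 0.95
  ¬((x → ¬y) → ¬x): Łukasiewicz ¬ gives 1 − 0.95 = 0.05
  ¬¬((x → ¬y) → ¬x): Łukasiewicz ¬ gives 1 − 0.05 = 0.95
  ((y ∧ ¬y) → ¬¬((x → ¬y) → ¬x)): min(1, 1 − 0.34 + 0.95) = 1
  ¬((y ∧ ¬y) → ¬¬((x → ¬y) → ¬x)): Łukasiewicz ¬ gives 1 − 1 = 0
  ¬¬((y ∧ ¬y) → ¬¬((x → ¬y) → ¬x)): Łukasiewicz ¬ gives 1 − 0 = 1
  Łukasiewicz value = 1
Difference: 1 − 1 = 0.00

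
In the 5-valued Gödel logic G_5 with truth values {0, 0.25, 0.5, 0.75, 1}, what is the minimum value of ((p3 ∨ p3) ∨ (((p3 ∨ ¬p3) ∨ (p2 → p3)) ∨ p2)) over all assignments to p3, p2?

0.50

The minimum is attained at p3 = 0.25, p2 = 0.5:
  (p3 ∨ p3) = max(0.25, 0.25) = 0.25
  ¬p3: Gödel ¬ of 0.25 = 0 (operand ≠ 0)
  (p3 ∨ ¬p3) = max(0.25, 0) = 0.25
  (p2 → p3): 0.5 > 0.25, so result = 0.25
  ((p3 ∨ ¬p3) ∨ (p2 → p3)) = max(0.25, 0.25) = 0.25
  (((p3 ∨ ¬p3) ∨ (p2 → p3)) ∨ p2) = max(0.25, 0.5) = 0.5
  ((p3 ∨ p3) ∨ (((p3 ∨ ¬p3) ∨ (p2 → p3)) ∨ p2)) = max(0.25, 0.5) = 0.5
Checking all 25 assignments confirms none give a value below 0.50.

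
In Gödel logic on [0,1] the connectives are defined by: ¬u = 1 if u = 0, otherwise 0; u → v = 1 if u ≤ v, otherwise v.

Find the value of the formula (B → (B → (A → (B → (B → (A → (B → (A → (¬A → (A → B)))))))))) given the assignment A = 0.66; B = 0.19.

1.00

¬A: Gödel ¬ of 0.66 = 0 (operand ≠ 0)
(A → B): 0.66 > 0.19, so result = 0.19
(¬A → (A → B)): 0 ≤ 0.19, so result = 1
(A → (¬A → (A → B))): 0.66 ≤ 1, so result = 1
(B → (A → (¬A → (A → B)))): 0.19 ≤ 1, so result = 1
(A → (B → (A → (¬A → (A → B))))): 0.66 ≤ 1, so result = 1
(B → (A → (B → (A → (¬A → (A → B)))))): 0.19 ≤ 1, so result = 1
(B → (B → (A → (B → (A → (¬A → (A → B))))))): 0.19 ≤ 1, so result = 1
(A → (B → (B → (A → (B → (A → (¬A → (A → B)))))))): 0.66 ≤ 1, so result = 1
(B → (A → (B → (B → (A → (B → (A → (¬A → (A → B))))))))): 0.19 ≤ 1, so result = 1
(B → (B → (A → (B → (B → (A → (B → (A → (¬A → (A → B)))))))))): 0.19 ≤ 1, so result = 1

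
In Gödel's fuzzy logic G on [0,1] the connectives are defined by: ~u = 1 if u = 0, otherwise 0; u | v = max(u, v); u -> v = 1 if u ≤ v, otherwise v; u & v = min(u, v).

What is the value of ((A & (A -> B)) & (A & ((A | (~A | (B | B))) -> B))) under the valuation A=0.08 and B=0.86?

(A -> B): 0.08 ≤ 0.86, so result = 1
(A & (A -> B)) = min(0.08, 1) = 0.08
~A: Gödel ¬ of 0.08 = 0 (operand ≠ 0)
(B | B) = max(0.86, 0.86) = 0.86
(~A | (B | B)) = max(0, 0.86) = 0.86
(A | (~A | (B | B))) = max(0.08, 0.86) = 0.86
((A | (~A | (B | B))) -> B): 0.86 ≤ 0.86, so result = 1
(A & ((A | (~A | (B | B))) -> B)) = min(0.08, 1) = 0.08
((A & (A -> B)) & (A & ((A | (~A | (B | B))) -> B))) = min(0.08, 0.08) = 0.08

0.08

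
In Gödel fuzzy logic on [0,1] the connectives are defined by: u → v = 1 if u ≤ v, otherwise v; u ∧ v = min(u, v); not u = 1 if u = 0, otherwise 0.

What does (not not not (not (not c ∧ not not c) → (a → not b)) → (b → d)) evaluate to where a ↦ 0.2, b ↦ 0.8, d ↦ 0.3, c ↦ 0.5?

0.30

not c: Gödel ¬ of 0.5 = 0 (operand ≠ 0)
not c: Gödel ¬ of 0.5 = 0 (operand ≠ 0)
not not c: Gödel ¬ of 0 = 1 (operand is 0)
(not c ∧ not not c) = min(0, 1) = 0
not (not c ∧ not not c): Gödel ¬ of 0 = 1 (operand is 0)
not b: Gödel ¬ of 0.8 = 0 (operand ≠ 0)
(a → not b): 0.2 > 0, so result = 0
(not (not c ∧ not not c) → (a → not b)): 1 > 0, so result = 0
not (not (not c ∧ not not c) → (a → not b)): Gödel ¬ of 0 = 1 (operand is 0)
not not (not (not c ∧ not not c) → (a → not b)): Gödel ¬ of 1 = 0 (operand ≠ 0)
not not not (not (not c ∧ not not c) → (a → not b)): Gödel ¬ of 0 = 1 (operand is 0)
(b → d): 0.8 > 0.3, so result = 0.3
(not not not (not (not c ∧ not not c) → (a → not b)) → (b → d)): 1 > 0.3, so result = 0.3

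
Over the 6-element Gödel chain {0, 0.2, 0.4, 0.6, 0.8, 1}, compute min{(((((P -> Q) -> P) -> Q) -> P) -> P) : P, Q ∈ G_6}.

0.20

The minimum is attained at P = 0.2, Q = 0:
  (P -> Q): 0.2 > 0, so result = 0
  ((P -> Q) -> P): 0 ≤ 0.2, so result = 1
  (((P -> Q) -> P) -> Q): 1 > 0, so result = 0
  ((((P -> Q) -> P) -> Q) -> P): 0 ≤ 0.2, so result = 1
  (((((P -> Q) -> P) -> Q) -> P) -> P): 1 > 0.2, so result = 0.2
Checking all 36 assignments confirms none give a value below 0.20.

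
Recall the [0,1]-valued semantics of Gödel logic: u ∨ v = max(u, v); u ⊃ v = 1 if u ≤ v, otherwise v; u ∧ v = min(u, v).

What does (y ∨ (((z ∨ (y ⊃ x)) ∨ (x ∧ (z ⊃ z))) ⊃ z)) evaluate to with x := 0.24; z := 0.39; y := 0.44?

1.00

(y ⊃ x): 0.44 > 0.24, so result = 0.24
(z ∨ (y ⊃ x)) = max(0.39, 0.24) = 0.39
(z ⊃ z): 0.39 ≤ 0.39, so result = 1
(x ∧ (z ⊃ z)) = min(0.24, 1) = 0.24
((z ∨ (y ⊃ x)) ∨ (x ∧ (z ⊃ z))) = max(0.39, 0.24) = 0.39
(((z ∨ (y ⊃ x)) ∨ (x ∧ (z ⊃ z))) ⊃ z): 0.39 ≤ 0.39, so result = 1
(y ∨ (((z ∨ (y ⊃ x)) ∨ (x ∧ (z ⊃ z))) ⊃ z)) = max(0.44, 1) = 1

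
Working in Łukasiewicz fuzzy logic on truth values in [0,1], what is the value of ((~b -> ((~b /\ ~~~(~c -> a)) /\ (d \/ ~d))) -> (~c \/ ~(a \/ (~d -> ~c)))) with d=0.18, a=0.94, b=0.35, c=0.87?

0.78

~b: Łukasiewicz ¬ gives 1 − 0.35 = 0.65
~b: Łukasiewicz ¬ gives 1 − 0.35 = 0.65
~c: Łukasiewicz ¬ gives 1 − 0.87 = 0.13
(~c -> a): min(1, 1 − 0.13 + 0.94) = 1
~(~c -> a): Łukasiewicz ¬ gives 1 − 1 = 0
~~(~c -> a): Łukasiewicz ¬ gives 1 − 0 = 1
~~~(~c -> a): Łukasiewicz ¬ gives 1 − 1 = 0
(~b /\ ~~~(~c -> a)) = min(0.65, 0) = 0
~d: Łukasiewicz ¬ gives 1 − 0.18 = 0.82
(d \/ ~d) = max(0.18, 0.82) = 0.82
((~b /\ ~~~(~c -> a)) /\ (d \/ ~d)) = min(0, 0.82) = 0
(~b -> ((~b /\ ~~~(~c -> a)) /\ (d \/ ~d))): min(1, 1 − 0.65 + 0) = 0.35
~c: Łukasiewicz ¬ gives 1 − 0.87 = 0.13
~d: Łukasiewicz ¬ gives 1 − 0.18 = 0.82
~c: Łukasiewicz ¬ gives 1 − 0.87 = 0.13
(~d -> ~c): min(1, 1 − 0.82 + 0.13) = 0.31
(a \/ (~d -> ~c)) = max(0.94, 0.31) = 0.94
~(a \/ (~d -> ~c)): Łukasiewicz ¬ gives 1 − 0.94 = 0.06
(~c \/ ~(a \/ (~d -> ~c))) = max(0.13, 0.06) = 0.13
((~b -> ((~b /\ ~~~(~c -> a)) /\ (d \/ ~d))) -> (~c \/ ~(a \/ (~d -> ~c)))): min(1, 1 − 0.35 + 0.13) = 0.78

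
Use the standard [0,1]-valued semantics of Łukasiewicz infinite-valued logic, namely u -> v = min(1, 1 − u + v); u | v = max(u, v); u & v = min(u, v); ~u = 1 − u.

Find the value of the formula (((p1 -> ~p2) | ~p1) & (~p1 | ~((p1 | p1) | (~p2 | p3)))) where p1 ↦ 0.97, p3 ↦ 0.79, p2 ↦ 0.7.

~p2: Łukasiewicz ¬ gives 1 − 0.7 = 0.3
(p1 -> ~p2): min(1, 1 − 0.97 + 0.3) = 0.33
~p1: Łukasiewicz ¬ gives 1 − 0.97 = 0.03
((p1 -> ~p2) | ~p1) = max(0.33, 0.03) = 0.33
~p1: Łukasiewicz ¬ gives 1 − 0.97 = 0.03
(p1 | p1) = max(0.97, 0.97) = 0.97
~p2: Łukasiewicz ¬ gives 1 − 0.7 = 0.3
(~p2 | p3) = max(0.3, 0.79) = 0.79
((p1 | p1) | (~p2 | p3)) = max(0.97, 0.79) = 0.97
~((p1 | p1) | (~p2 | p3)): Łukasiewicz ¬ gives 1 − 0.97 = 0.03
(~p1 | ~((p1 | p1) | (~p2 | p3))) = max(0.03, 0.03) = 0.03
(((p1 -> ~p2) | ~p1) & (~p1 | ~((p1 | p1) | (~p2 | p3)))) = min(0.33, 0.03) = 0.03

0.03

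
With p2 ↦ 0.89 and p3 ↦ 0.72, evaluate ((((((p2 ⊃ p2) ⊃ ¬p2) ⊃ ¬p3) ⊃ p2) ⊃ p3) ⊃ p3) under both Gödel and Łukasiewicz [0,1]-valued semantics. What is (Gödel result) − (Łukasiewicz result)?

0.11

Gödel evaluation:
  (p2 ⊃ p2): 0.89 ≤ 0.89, so result = 1
  ¬p2: Gödel ¬ of 0.89 = 0 (operand ≠ 0)
  ((p2 ⊃ p2) ⊃ ¬p2): 1 > 0, so result = 0
  ¬p3: Gödel ¬ of 0.72 = 0 (operand ≠ 0)
  (((p2 ⊃ p2) ⊃ ¬p2) ⊃ ¬p3): 0 ≤ 0, so result = 1
  ((((p2 ⊃ p2) ⊃ ¬p2) ⊃ ¬p3) ⊃ p2): 1 > 0.89, so result = 0.89
  (((((p2 ⊃ p2) ⊃ ¬p2) ⊃ ¬p3) ⊃ p2) ⊃ p3): 0.89 > 0.72, so result = 0.72
  ((((((p2 ⊃ p2) ⊃ ¬p2) ⊃ ¬p3) ⊃ p2) ⊃ p3) ⊃ p3): 0.72 ≤ 0.72, so result = 1
  Gödel value = 1
Łukasiewicz evaluation:
  (p2 ⊃ p2): min(1, 1 − 0.89 + 0.89) = 1
  ¬p2: Łukasiewicz ¬ gives 1 − 0.89 = 0.11
  ((p2 ⊃ p2) ⊃ ¬p2): min(1, 1 − 1 + 0.11) = 0.11
  ¬p3: Łukasiewicz ¬ gives 1 − 0.72 = 0.28
  (((p2 ⊃ p2) ⊃ ¬p2) ⊃ ¬p3): min(1, 1 − 0.11 + 0.28) = 1
  ((((p2 ⊃ p2) ⊃ ¬p2) ⊃ ¬p3) ⊃ p2): min(1, 1 − 1 + 0.89) = 0.89
  (((((p2 ⊃ p2) ⊃ ¬p2) ⊃ ¬p3) ⊃ p2) ⊃ p3): min(1, 1 − 0.89 + 0.72) = 0.83
  ((((((p2 ⊃ p2) ⊃ ¬p2) ⊃ ¬p3) ⊃ p2) ⊃ p3) ⊃ p3): min(1, 1 − 0.83 + 0.72) = 0.89
  Łukasiewicz value = 0.89
Difference: 1 − 0.89 = 0.11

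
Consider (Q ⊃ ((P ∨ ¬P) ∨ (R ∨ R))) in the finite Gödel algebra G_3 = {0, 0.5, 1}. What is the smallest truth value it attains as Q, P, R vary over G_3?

0.50

The minimum is attained at Q = 1, P = 0.5, R = 0:
  ¬P: Gödel ¬ of 0.5 = 0 (operand ≠ 0)
  (P ∨ ¬P) = max(0.5, 0) = 0.5
  (R ∨ R) = max(0, 0) = 0
  ((P ∨ ¬P) ∨ (R ∨ R)) = max(0.5, 0) = 0.5
  (Q ⊃ ((P ∨ ¬P) ∨ (R ∨ R))): 1 > 0.5, so result = 0.5
Checking all 27 assignments confirms none give a value below 0.50.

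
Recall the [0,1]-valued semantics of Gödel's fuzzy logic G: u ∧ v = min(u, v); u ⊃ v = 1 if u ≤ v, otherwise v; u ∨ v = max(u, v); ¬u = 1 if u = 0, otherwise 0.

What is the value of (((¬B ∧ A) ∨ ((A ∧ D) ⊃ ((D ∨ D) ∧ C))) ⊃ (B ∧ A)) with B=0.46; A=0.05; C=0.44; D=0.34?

0.05

¬B: Gödel ¬ of 0.46 = 0 (operand ≠ 0)
(¬B ∧ A) = min(0, 0.05) = 0
(A ∧ D) = min(0.05, 0.34) = 0.05
(D ∨ D) = max(0.34, 0.34) = 0.34
((D ∨ D) ∧ C) = min(0.34, 0.44) = 0.34
((A ∧ D) ⊃ ((D ∨ D) ∧ C)): 0.05 ≤ 0.34, so result = 1
((¬B ∧ A) ∨ ((A ∧ D) ⊃ ((D ∨ D) ∧ C))) = max(0, 1) = 1
(B ∧ A) = min(0.46, 0.05) = 0.05
(((¬B ∧ A) ∨ ((A ∧ D) ⊃ ((D ∨ D) ∧ C))) ⊃ (B ∧ A)): 1 > 0.05, so result = 0.05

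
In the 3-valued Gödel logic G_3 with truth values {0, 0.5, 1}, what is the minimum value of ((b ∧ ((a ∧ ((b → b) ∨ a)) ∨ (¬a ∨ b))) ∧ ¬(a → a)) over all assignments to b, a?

0.00

The minimum is attained at b = 0, a = 0:
  (b → b): 0 ≤ 0, so result = 1
  ((b → b) ∨ a) = max(1, 0) = 1
  (a ∧ ((b → b) ∨ a)) = min(0, 1) = 0
  ¬a: Gödel ¬ of 0 = 1 (operand is 0)
  (¬a ∨ b) = max(1, 0) = 1
  ((a ∧ ((b → b) ∨ a)) ∨ (¬a ∨ b)) = max(0, 1) = 1
  (b ∧ ((a ∧ ((b → b) ∨ a)) ∨ (¬a ∨ b))) = min(0, 1) = 0
  (a → a): 0 ≤ 0, so result = 1
  ¬(a → a): Gödel ¬ of 1 = 0 (operand ≠ 0)
  ((b ∧ ((a ∧ ((b → b) ∨ a)) ∨ (¬a ∨ b))) ∧ ¬(a → a)) = min(0, 0) = 0
Checking all 9 assignments confirms none give a value below 0.00.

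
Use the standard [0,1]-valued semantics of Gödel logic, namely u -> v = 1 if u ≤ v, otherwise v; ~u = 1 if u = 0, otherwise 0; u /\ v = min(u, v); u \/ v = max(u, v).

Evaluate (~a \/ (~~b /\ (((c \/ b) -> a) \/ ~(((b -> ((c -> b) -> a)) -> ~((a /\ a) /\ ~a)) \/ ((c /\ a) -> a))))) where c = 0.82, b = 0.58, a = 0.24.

0.24

~a: Gödel ¬ of 0.24 = 0 (operand ≠ 0)
~b: Gödel ¬ of 0.58 = 0 (operand ≠ 0)
~~b: Gödel ¬ of 0 = 1 (operand is 0)
(c \/ b) = max(0.82, 0.58) = 0.82
((c \/ b) -> a): 0.82 > 0.24, so result = 0.24
(c -> b): 0.82 > 0.58, so result = 0.58
((c -> b) -> a): 0.58 > 0.24, so result = 0.24
(b -> ((c -> b) -> a)): 0.58 > 0.24, so result = 0.24
(a /\ a) = min(0.24, 0.24) = 0.24
~a: Gödel ¬ of 0.24 = 0 (operand ≠ 0)
((a /\ a) /\ ~a) = min(0.24, 0) = 0
~((a /\ a) /\ ~a): Gödel ¬ of 0 = 1 (operand is 0)
((b -> ((c -> b) -> a)) -> ~((a /\ a) /\ ~a)): 0.24 ≤ 1, so result = 1
(c /\ a) = min(0.82, 0.24) = 0.24
((c /\ a) -> a): 0.24 ≤ 0.24, so result = 1
(((b -> ((c -> b) -> a)) -> ~((a /\ a) /\ ~a)) \/ ((c /\ a) -> a)) = max(1, 1) = 1
~(((b -> ((c -> b) -> a)) -> ~((a /\ a) /\ ~a)) \/ ((c /\ a) -> a)): Gödel ¬ of 1 = 0 (operand ≠ 0)
(((c \/ b) -> a) \/ ~(((b -> ((c -> b) -> a)) -> ~((a /\ a) /\ ~a)) \/ ((c /\ a) -> a))) = max(0.24, 0) = 0.24
(~~b /\ (((c \/ b) -> a) \/ ~(((b -> ((c -> b) -> a)) -> ~((a /\ a) /\ ~a)) \/ ((c /\ a) -> a)))) = min(1, 0.24) = 0.24
(~a \/ (~~b /\ (((c \/ b) -> a) \/ ~(((b -> ((c -> b) -> a)) -> ~((a /\ a) /\ ~a)) \/ ((c /\ a) -> a))))) = max(0, 0.24) = 0.24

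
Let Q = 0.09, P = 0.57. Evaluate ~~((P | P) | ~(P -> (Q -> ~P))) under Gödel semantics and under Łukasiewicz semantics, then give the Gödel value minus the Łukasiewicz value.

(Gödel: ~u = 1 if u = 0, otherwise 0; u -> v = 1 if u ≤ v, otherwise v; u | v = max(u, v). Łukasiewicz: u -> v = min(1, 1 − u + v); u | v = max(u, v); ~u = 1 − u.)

0.43

Gödel evaluation:
  (P | P) = max(0.57, 0.57) = 0.57
  ~P: Gödel ¬ of 0.57 = 0 (operand ≠ 0)
  (Q -> ~P): 0.09 > 0, so result = 0
  (P -> (Q -> ~P)): 0.57 > 0, so result = 0
  ~(P -> (Q -> ~P)): Gödel ¬ of 0 = 1 (operand is 0)
  ((P | P) | ~(P -> (Q -> ~P))) = max(0.57, 1) = 1
  ~((P | P) | ~(P -> (Q -> ~P))): Gödel ¬ of 1 = 0 (operand ≠ 0)
  ~~((P | P) | ~(P -> (Q -> ~P))): Gödel ¬ of 0 = 1 (operand is 0)
  Gödel value = 1
Łukasiewicz evaluation:
  (P | P) = max(0.57, 0.57) = 0.57
  ~P: Łukasiewicz ¬ gives 1 − 0.57 = 0.43
  (Q -> ~P): min(1, 1 − 0.09 + 0.43) = 1
  (P -> (Q -> ~P)): min(1, 1 − 0.57 + 1) = 1
  ~(P -> (Q -> ~P)): Łukasiewicz ¬ gives 1 − 1 = 0
  ((P | P) | ~(P -> (Q -> ~P))) = max(0.57, 0) = 0.57
  ~((P | P) | ~(P -> (Q -> ~P))): Łukasiewicz ¬ gives 1 − 0.57 = 0.43
  ~~((P | P) | ~(P -> (Q -> ~P))): Łukasiewicz ¬ gives 1 − 0.43 = 0.57
  Łukasiewicz value = 0.57
Difference: 1 − 0.57 = 0.43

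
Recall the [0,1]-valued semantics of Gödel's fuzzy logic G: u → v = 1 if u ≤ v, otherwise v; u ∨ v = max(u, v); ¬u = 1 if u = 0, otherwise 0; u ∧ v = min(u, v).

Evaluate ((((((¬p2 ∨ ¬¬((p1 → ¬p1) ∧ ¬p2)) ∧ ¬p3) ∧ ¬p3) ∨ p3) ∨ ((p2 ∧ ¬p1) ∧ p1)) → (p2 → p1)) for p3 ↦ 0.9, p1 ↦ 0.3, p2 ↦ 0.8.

0.30

¬p2: Gödel ¬ of 0.8 = 0 (operand ≠ 0)
¬p1: Gödel ¬ of 0.3 = 0 (operand ≠ 0)
(p1 → ¬p1): 0.3 > 0, so result = 0
¬p2: Gödel ¬ of 0.8 = 0 (operand ≠ 0)
((p1 → ¬p1) ∧ ¬p2) = min(0, 0) = 0
¬((p1 → ¬p1) ∧ ¬p2): Gödel ¬ of 0 = 1 (operand is 0)
¬¬((p1 → ¬p1) ∧ ¬p2): Gödel ¬ of 1 = 0 (operand ≠ 0)
(¬p2 ∨ ¬¬((p1 → ¬p1) ∧ ¬p2)) = max(0, 0) = 0
¬p3: Gödel ¬ of 0.9 = 0 (operand ≠ 0)
((¬p2 ∨ ¬¬((p1 → ¬p1) ∧ ¬p2)) ∧ ¬p3) = min(0, 0) = 0
¬p3: Gödel ¬ of 0.9 = 0 (operand ≠ 0)
(((¬p2 ∨ ¬¬((p1 → ¬p1) ∧ ¬p2)) ∧ ¬p3) ∧ ¬p3) = min(0, 0) = 0
((((¬p2 ∨ ¬¬((p1 → ¬p1) ∧ ¬p2)) ∧ ¬p3) ∧ ¬p3) ∨ p3) = max(0, 0.9) = 0.9
¬p1: Gödel ¬ of 0.3 = 0 (operand ≠ 0)
(p2 ∧ ¬p1) = min(0.8, 0) = 0
((p2 ∧ ¬p1) ∧ p1) = min(0, 0.3) = 0
(((((¬p2 ∨ ¬¬((p1 → ¬p1) ∧ ¬p2)) ∧ ¬p3) ∧ ¬p3) ∨ p3) ∨ ((p2 ∧ ¬p1) ∧ p1)) = max(0.9, 0) = 0.9
(p2 → p1): 0.8 > 0.3, so result = 0.3
((((((¬p2 ∨ ¬¬((p1 → ¬p1) ∧ ¬p2)) ∧ ¬p3) ∧ ¬p3) ∨ p3) ∨ ((p2 ∧ ¬p1) ∧ p1)) → (p2 → p1)): 0.9 > 0.3, so result = 0.3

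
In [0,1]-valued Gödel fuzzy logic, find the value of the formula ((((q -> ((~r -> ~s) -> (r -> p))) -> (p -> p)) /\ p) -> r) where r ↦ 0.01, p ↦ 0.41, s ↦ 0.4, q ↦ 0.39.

~r: Gödel ¬ of 0.01 = 0 (operand ≠ 0)
~s: Gödel ¬ of 0.4 = 0 (operand ≠ 0)
(~r -> ~s): 0 ≤ 0, so result = 1
(r -> p): 0.01 ≤ 0.41, so result = 1
((~r -> ~s) -> (r -> p)): 1 ≤ 1, so result = 1
(q -> ((~r -> ~s) -> (r -> p))): 0.39 ≤ 1, so result = 1
(p -> p): 0.41 ≤ 0.41, so result = 1
((q -> ((~r -> ~s) -> (r -> p))) -> (p -> p)): 1 ≤ 1, so result = 1
(((q -> ((~r -> ~s) -> (r -> p))) -> (p -> p)) /\ p) = min(1, 0.41) = 0.41
((((q -> ((~r -> ~s) -> (r -> p))) -> (p -> p)) /\ p) -> r): 0.41 > 0.01, so result = 0.01

0.01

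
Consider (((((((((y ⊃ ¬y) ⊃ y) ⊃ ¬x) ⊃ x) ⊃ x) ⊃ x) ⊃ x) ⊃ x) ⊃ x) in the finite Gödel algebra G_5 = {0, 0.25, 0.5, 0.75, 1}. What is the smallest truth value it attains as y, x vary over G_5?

The minimum is attained at y = 0.25, x = 0.25:
  ¬y: Gödel ¬ of 0.25 = 0 (operand ≠ 0)
  (y ⊃ ¬y): 0.25 > 0, so result = 0
  ((y ⊃ ¬y) ⊃ y): 0 ≤ 0.25, so result = 1
  ¬x: Gödel ¬ of 0.25 = 0 (operand ≠ 0)
  (((y ⊃ ¬y) ⊃ y) ⊃ ¬x): 1 > 0, so result = 0
  ((((y ⊃ ¬y) ⊃ y) ⊃ ¬x) ⊃ x): 0 ≤ 0.25, so result = 1
  (((((y ⊃ ¬y) ⊃ y) ⊃ ¬x) ⊃ x) ⊃ x): 1 > 0.25, so result = 0.25
  ((((((y ⊃ ¬y) ⊃ y) ⊃ ¬x) ⊃ x) ⊃ x) ⊃ x): 0.25 ≤ 0.25, so result = 1
  (((((((y ⊃ ¬y) ⊃ y) ⊃ ¬x) ⊃ x) ⊃ x) ⊃ x) ⊃ x): 1 > 0.25, so result = 0.25
  ((((((((y ⊃ ¬y) ⊃ y) ⊃ ¬x) ⊃ x) ⊃ x) ⊃ x) ⊃ x) ⊃ x): 0.25 ≤ 0.25, so result = 1
  (((((((((y ⊃ ¬y) ⊃ y) ⊃ ¬x) ⊃ x) ⊃ x) ⊃ x) ⊃ x) ⊃ x) ⊃ x): 1 > 0.25, so result = 0.25
Checking all 25 assignments confirms none give a value below 0.25.

0.25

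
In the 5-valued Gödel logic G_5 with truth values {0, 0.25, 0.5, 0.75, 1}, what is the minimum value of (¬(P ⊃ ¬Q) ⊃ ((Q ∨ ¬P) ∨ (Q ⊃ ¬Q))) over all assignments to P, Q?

The minimum is attained at P = 0.25, Q = 0.25:
  ¬Q: Gödel ¬ of 0.25 = 0 (operand ≠ 0)
  (P ⊃ ¬Q): 0.25 > 0, so result = 0
  ¬(P ⊃ ¬Q): Gödel ¬ of 0 = 1 (operand is 0)
  ¬P: Gödel ¬ of 0.25 = 0 (operand ≠ 0)
  (Q ∨ ¬P) = max(0.25, 0) = 0.25
  ¬Q: Gödel ¬ of 0.25 = 0 (operand ≠ 0)
  (Q ⊃ ¬Q): 0.25 > 0, so result = 0
  ((Q ∨ ¬P) ∨ (Q ⊃ ¬Q)) = max(0.25, 0) = 0.25
  (¬(P ⊃ ¬Q) ⊃ ((Q ∨ ¬P) ∨ (Q ⊃ ¬Q))): 1 > 0.25, so result = 0.25
Checking all 25 assignments confirms none give a value below 0.25.

0.25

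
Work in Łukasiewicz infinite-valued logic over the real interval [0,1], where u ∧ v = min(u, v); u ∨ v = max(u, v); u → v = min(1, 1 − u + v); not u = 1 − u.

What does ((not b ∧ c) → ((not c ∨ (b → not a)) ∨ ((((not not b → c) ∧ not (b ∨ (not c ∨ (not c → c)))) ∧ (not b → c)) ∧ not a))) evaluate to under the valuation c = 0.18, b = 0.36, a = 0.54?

1.00

not b: Łukasiewicz ¬ gives 1 − 0.36 = 0.64
(not b ∧ c) = min(0.64, 0.18) = 0.18
not c: Łukasiewicz ¬ gives 1 − 0.18 = 0.82
not a: Łukasiewicz ¬ gives 1 − 0.54 = 0.46
(b → not a): min(1, 1 − 0.36 + 0.46) = 1
(not c ∨ (b → not a)) = max(0.82, 1) = 1
not b: Łukasiewicz ¬ gives 1 − 0.36 = 0.64
not not b: Łukasiewicz ¬ gives 1 − 0.64 = 0.36
(not not b → c): min(1, 1 − 0.36 + 0.18) = 0.82
not c: Łukasiewicz ¬ gives 1 − 0.18 = 0.82
not c: Łukasiewicz ¬ gives 1 − 0.18 = 0.82
(not c → c): min(1, 1 − 0.82 + 0.18) = 0.36
(not c ∨ (not c → c)) = max(0.82, 0.36) = 0.82
(b ∨ (not c ∨ (not c → c))) = max(0.36, 0.82) = 0.82
not (b ∨ (not c ∨ (not c → c))): Łukasiewicz ¬ gives 1 − 0.82 = 0.18
((not not b → c) ∧ not (b ∨ (not c ∨ (not c → c)))) = min(0.82, 0.18) = 0.18
not b: Łukasiewicz ¬ gives 1 − 0.36 = 0.64
(not b → c): min(1, 1 − 0.64 + 0.18) = 0.54
(((not not b → c) ∧ not (b ∨ (not c ∨ (not c → c)))) ∧ (not b → c)) = min(0.18, 0.54) = 0.18
not a: Łukasiewicz ¬ gives 1 − 0.54 = 0.46
((((not not b → c) ∧ not (b ∨ (not c ∨ (not c → c)))) ∧ (not b → c)) ∧ not a) = min(0.18, 0.46) = 0.18
((not c ∨ (b → not a)) ∨ ((((not not b → c) ∧ not (b ∨ (not c ∨ (not c → c)))) ∧ (not b → c)) ∧ not a)) = max(1, 0.18) = 1
((not b ∧ c) → ((not c ∨ (b → not a)) ∨ ((((not not b → c) ∧ not (b ∨ (not c ∨ (not c → c)))) ∧ (not b → c)) ∧ not a))): min(1, 1 − 0.18 + 1) = 1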